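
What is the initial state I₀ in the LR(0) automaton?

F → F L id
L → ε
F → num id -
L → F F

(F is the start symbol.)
First, augment the grammar with F' → F
I₀ = CLOSURE({ [F' → . F] }):
  [F' → . F] has the dot before F: add [F → . F L id], [F → . num id -]
No further items can be added.

I₀ = { [F → . F L id], [F → . num id -], [F' → . F] }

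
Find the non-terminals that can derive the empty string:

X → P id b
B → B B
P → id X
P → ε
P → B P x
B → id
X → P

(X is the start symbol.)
ε-productions: P → ε
So P is immediately nullable.
X → P: every symbol on the right is nullable, so X is nullable too.
No further non-terminal can be added: every production for the remaining non-terminals contains a terminal or a non-nullable non-terminal.
Nullable = { 'P', 'X' }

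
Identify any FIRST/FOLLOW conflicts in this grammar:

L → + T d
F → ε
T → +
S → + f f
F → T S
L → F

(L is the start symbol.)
No FIRST/FOLLOW conflicts.

A FIRST/FOLLOW conflict occurs when a non-terminal N has a nullable alternative N → β (β ⇒* ε) and another alternative N → α with FIRST(α) ∩ FOLLOW(N) ≠ ∅: on such a lookahead the parser cannot decide between expanding α and letting N vanish via β.

Nullable non-terminals: F, L.
FIRST sets used below: FIRST(T) = { '+' }, FIRST(F) = { '+', ε }

F: nullable alternative(s) F → ε; FOLLOW(F) = { $ }
  F → ε: FIRST \ {ε} = { } — this is the only nullable alternative, skip
  F → T S: FIRST \ {ε} = { '+' } — disjoint from FOLLOW(F)

L: nullable alternative(s) L → F; FOLLOW(L) = { $ }
  L → + T d: FIRST \ {ε} = { '+' } — disjoint from FOLLOW(L)
  L → F: FIRST \ {ε} = { '+' } — this is the only nullable alternative, skip

S, T have no nullable alternative, so no FIRST/FOLLOW check is needed there.

No FIRST/FOLLOW conflicts found.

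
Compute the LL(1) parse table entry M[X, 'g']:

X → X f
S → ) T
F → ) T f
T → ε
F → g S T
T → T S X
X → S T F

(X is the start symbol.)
Empty (error entry)

To find M[X, 'g'], we find productions for X where 'g' is in the predict set (PREDICT(N → α) = (FIRST(α) \ {ε}) ∪ (FOLLOW(N) if α ⇒* ε)).

Relevant sets:
  FIRST(X) = { ')' }
  FIRST(S) = { ')' }

X → X f: PREDICT = { ')' }
X → S T F: PREDICT = { ')' }

M[X, 'g'] is empty (no production applies)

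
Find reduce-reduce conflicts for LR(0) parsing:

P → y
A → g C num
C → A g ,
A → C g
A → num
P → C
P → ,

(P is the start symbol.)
No reduce-reduce conflicts

A reduce-reduce conflict occurs when an LR(0) state has two complete items [A → α .] and [B → β .] — both call for a reduction, and with no lookahead the parser cannot choose between them.

Augment with P' → P and build the canonical LR(0) collection (I0 = CLOSURE({[P' → . P]}), then GOTO on every symbol after a dot until no new states appear). It has 13 states:
  I0: { [A → . C g], [A → . g C num], [A → . num], [C → . A g ,], [P → . ,], [P → . C], [P → . y], [P' → . P] }  — shift
  I1: { [P → , .] }  — reduce
  I2: { [C → A . g ,] }  — shift
  I3: { [A → C . g], [P → C .] }  — shift, reduce
  I4: { [P' → P .] }  — accept
  I5: { [A → . C g], [A → . g C num], [A → . num], [A → g . C num], [C → . A g ,] }  — shift
  I6: { [A → num .] }  — reduce
  I7: { [P → y .] }  — reduce
  I8: { [A → C . g], [A → g C . num] }  — shift
  I9: { [A → C g .] }  — reduce
  I10: { [A → g C num .] }  — reduce
  I11: { [C → A g . ,] }  — shift
  I12: { [C → A g , .] }  — reduce

No state contains more than one complete item.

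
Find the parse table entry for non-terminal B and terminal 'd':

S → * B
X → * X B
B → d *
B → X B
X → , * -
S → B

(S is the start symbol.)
B → d *

To find M[B, 'd'], we find productions for B where 'd' is in the predict set (PREDICT(N → α) = (FIRST(α) \ {ε}) ∪ (FOLLOW(N) if α ⇒* ε)).

Relevant sets:
  FIRST(X) = { '*', ',' }

B → d *: PREDICT = { 'd' }
  'd' is in predict set, so this production goes in M[B, 'd']
B → X B: PREDICT = { '*', ',' }

M[B, 'd'] = B → d *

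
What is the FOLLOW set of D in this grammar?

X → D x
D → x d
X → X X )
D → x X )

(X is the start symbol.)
{ 'x' }

To compute FOLLOW(D), find every occurrence of D on a right-hand side N → α D β: add FIRST(β) \ {ε}, and if β is empty or nullable also add FOLLOW(N). Iterate to a fixed point.

In X → D x: D is followed by x, add FIRST(x) \ {ε} = { 'x' }

Taking the union: FOLLOW(D) = { 'x' }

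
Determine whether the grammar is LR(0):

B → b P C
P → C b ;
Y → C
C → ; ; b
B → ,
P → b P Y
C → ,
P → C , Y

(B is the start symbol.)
A grammar is LR(0) if no state in the canonical LR(0) collection has:
  - both a shift item (dot before a terminal) and a complete item (shift-reduce conflict), or
  - two or more complete items (reduce-reduce conflict; the accept item [B' → B .] counts as a complete item here).

Augment with B' → B and build the canonical LR(0) collection (I0 = CLOSURE({[B' → . B]}), then GOTO on every symbol after a dot until no new states appear). It has 19 states:
  I0: { [B → . ,], [B → . b P C], [B' → . B] }  — shift
  I1: { [B → , .] }  — reduce
  I2: { [B' → B .] }  — accept
  I3: { [B → b . P C], [C → . ,], [C → . ; ; b], [P → . C , Y], [P → . C b ;], [P → . b P Y] }  — shift
  I4: { [C → , .] }  — reduce
  I5: { [C → ; . ; b] }  — shift
  I6: { [P → C . , Y], [P → C . b ;] }  — shift
  I7: { [B → b P . C], [C → . ,], [C → . ; ; b] }  — shift
  I8: { [C → . ,], [C → . ; ; b], [P → . C , Y], [P → . C b ;], [P → . b P Y], [P → b . P Y] }  — shift
  I9: { [C → . ,], [C → . ; ; b], [P → b P . Y], [Y → . C] }  — shift
  I10: { [Y → C .] }  — reduce
  I11: { [P → b P Y .] }  — reduce
  I12: { [B → b P C .] }  — reduce
  I13: { [C → . ,], [C → . ; ; b], [P → C , . Y], [Y → . C] }  — shift
  I14: { [P → C b . ;] }  — shift
  I15: { [P → C b ; .] }  — reduce
  I16: { [P → C , Y .] }  — reduce
  I17: { [C → ; ; . b] }  — shift
  I18: { [C → ; ; b .] }  — reduce

Every state is either a pure shift/goto state or contains exactly one complete item and nothing to shift — no conflicts. The grammar is LR(0).

Answer: Yes, the grammar is LR(0)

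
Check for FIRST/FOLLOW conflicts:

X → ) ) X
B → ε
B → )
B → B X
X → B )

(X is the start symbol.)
Yes. B → ')' with FOLLOW(B) on { ')' }; B → B X with FOLLOW(B) on { ')' }

Nullable non-terminals: B.
FIRST sets used below: FIRST(B) = { ')', ε }, FIRST(X) = { ')' }

B: nullable alternative(s) B → ε; FOLLOW(B) = { ')' }
  B → ε: FIRST \ {ε} = { } — this is the only nullable alternative, skip
  B → ): FIRST \ {ε} = { ')' } — overlaps FOLLOW(B) on { ')' }: CONFLICT
  B → B X: FIRST \ {ε} = { ')' } — overlaps FOLLOW(B) on { ')' }: CONFLICT

X has no nullable alternative, so no FIRST/FOLLOW check is needed there.

So the grammar has 2 FIRST/FOLLOW conflicts (marked CONFLICT above).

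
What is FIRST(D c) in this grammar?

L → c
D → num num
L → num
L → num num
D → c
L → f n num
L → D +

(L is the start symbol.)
FIRST sets of the non-terminals involved (from the grammar, by fixed-point iteration):
  FIRST(D) = { 'c', 'num' }

To compute FIRST(D c), process the symbols left to right:
Symbol D is a non-terminal. Add FIRST(D) \ {ε} = { 'c', 'num' }
D is not nullable (ε ∉ FIRST(D)), so stop here.
FIRST(D c) = { 'c', 'num' }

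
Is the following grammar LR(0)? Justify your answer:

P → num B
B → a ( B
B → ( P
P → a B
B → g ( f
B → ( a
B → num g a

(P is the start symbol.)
Augment with P' → P and build the canonical LR(0) collection (I0 = CLOSURE({[P' → . P]}), then GOTO on every symbol after a dot until no new states appear). It has 18 states:
  I0: { [P → . a B], [P → . num B], [P' → . P] }  — shift
  I1: { [P' → P .] }  — accept
  I2: { [B → . ( P], [B → . ( a], [B → . a ( B], [B → . g ( f], [B → . num g a], [P → a . B] }  — shift
  I3: { [B → . ( P], [B → . ( a], [B → . a ( B], [B → . g ( f], [B → . num g a], [P → num . B] }  — shift
  I4: { [B → ( . P], [B → ( . a], [P → . a B], [P → . num B] }  — shift
  I5: { [P → num B .] }  — reduce
  I6: { [B → a . ( B] }  — shift
  I7: { [B → g . ( f] }  — shift
  I8: { [B → num . g a] }  — shift
  I9: { [B → num g . a] }  — shift
  I10: { [B → num g a .] }  — reduce
  I11: { [B → g ( . f] }  — shift
  I12: { [B → g ( f .] }  — reduce
  I13: { [B → . ( P], [B → . ( a], [B → . a ( B], [B → . g ( f], [B → . num g a], [B → a ( . B] }  — shift
  I14: { [B → a ( B .] }  — reduce
  I15: { [B → ( P .] }  — reduce
  I16: { [B → ( a .], [B → . ( P], [B → . ( a], [B → . a ( B], [B → . g ( f], [B → . num g a], [P → a . B] }  — shift, reduce
  I17: { [P → a B .] }  — reduce

Conflict in state I16:
  Shift-reduce conflict between [B → ( a .] and [B → . ( P]
So the grammar is NOT LR(0).

Answer: No. Shift-reduce conflict between [B → ( a .] and [B → . ( P]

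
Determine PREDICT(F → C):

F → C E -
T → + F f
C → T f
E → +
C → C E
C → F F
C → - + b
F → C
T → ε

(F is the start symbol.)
{ '+', '-', 'f' }

PREDICT(F → C) = (FIRST(RHS) \ {ε}) ∪ (FOLLOW(F) if ε ∈ FIRST(RHS), i.e. RHS ⇒* ε)
FIRST(C) = { '+', '-', 'f' }
FIRST(C) = { '+', '-', 'f' }
ε ∉ FIRST(C), so FOLLOW(F) is not added.
PREDICT(F → C) = { '+', '-', 'f' }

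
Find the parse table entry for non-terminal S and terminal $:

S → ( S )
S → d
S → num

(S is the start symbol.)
To find M[S, $], we find productions for S where $ is in the predict set (PREDICT(N → α) = (FIRST(α) \ {ε}) ∪ (FOLLOW(N) if α ⇒* ε)).

S → ( S ): PREDICT = { '(' }
S → d: PREDICT = { 'd' }
S → num: PREDICT = { 'num' }

M[S, $] is empty (no production applies)

Answer: Empty (error entry)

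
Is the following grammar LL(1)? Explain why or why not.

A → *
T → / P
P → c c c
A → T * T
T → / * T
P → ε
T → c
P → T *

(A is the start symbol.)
A grammar is LL(1) if for each non-terminal N with multiple productions, the predict sets of those productions are pairwise disjoint, where PREDICT(N → α) = (FIRST(α) \ {ε}) ∪ (FOLLOW(N) if α ⇒* ε).

Relevant sets:
  FIRST(T) = { '/', 'c' }
  FOLLOW(P) = { $, '*' }

For A:
  PREDICT(A → '*') = { '*' }
  PREDICT(A → T '*' T) = { '/', 'c' }
For T:
  PREDICT(T → '/' P) = { '/' }
  PREDICT(T → '/' '*' T) = { '/' }
  PREDICT(T → c) = { 'c' }
For P:
  PREDICT(P → c c c) = { 'c' }
  PREDICT(P → ε) = { $, '*' }
  PREDICT(P → T '*') = { '/', 'c' }

Conflict found: Predict set conflict for T: { '/' }
The grammar is NOT LL(1).

Answer: No. Predict set conflict for T: { '/' }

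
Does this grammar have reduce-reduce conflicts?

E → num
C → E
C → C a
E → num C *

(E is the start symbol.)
Augment with E' → E and build the canonical LR(0) collection (I0 = CLOSURE({[E' → . E]}), then GOTO on every symbol after a dot until no new states appear). It has 7 states:
  I0: { [E → . num C *], [E → . num], [E' → . E] }  — shift
  I1: { [E' → E .] }  — accept
  I2: { [C → . C a], [C → . E], [E → . num C *], [E → . num], [E → num . C *], [E → num .] }  — shift, reduce
  I3: { [C → C . a], [E → num C . *] }  — shift
  I4: { [C → E .] }  — reduce
  I5: { [E → num C * .] }  — reduce
  I6: { [C → C a .] }  — reduce

No state contains more than one complete item.

Answer: No reduce-reduce conflicts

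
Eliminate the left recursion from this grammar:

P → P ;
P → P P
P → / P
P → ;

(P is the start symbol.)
P is directly left-recursive. The standard transformation for
  A → A α₁ | ... | A α_m | β₁ | ... | β_n
is
  A  → β₁ A' | ... | β_n A'
  A' → α₁ A' | ... | α_m A' | ε

P → / P becomes P → / P P'
P → ; becomes P → ; P'
P → P ; becomes P' → ; P'
P → P P becomes P' → P P'
Add P' → ε

Resulting grammar:
P → / P P'
P → ; P'
P' → ; P'
P' → P P'
P' → ε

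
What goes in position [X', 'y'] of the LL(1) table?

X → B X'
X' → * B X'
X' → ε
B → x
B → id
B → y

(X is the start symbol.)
Empty (error entry)

To find M[X', 'y'], we find productions for X' where 'y' is in the predict set (PREDICT(N → α) = (FIRST(α) \ {ε}) ∪ (FOLLOW(N) if α ⇒* ε)).

Relevant sets:
  FOLLOW(X') = { $ }

X' → * B X': PREDICT = { '*' }
X' → ε: PREDICT = { $ }

M[X', 'y'] is empty (no production applies)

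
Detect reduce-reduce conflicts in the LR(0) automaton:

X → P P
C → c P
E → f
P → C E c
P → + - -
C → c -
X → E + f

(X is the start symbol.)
No reduce-reduce conflicts

Augment with X' → X and build the canonical LR(0) collection (I0 = CLOSURE({[X' → . X]}), then GOTO on every symbol after a dot until no new states appear). It has 17 states:
  I0: { [C → . c -], [C → . c P], [E → . f], [P → . + - -], [P → . C E c], [X → . E + f], [X → . P P], [X' → . X] }  — shift
  I1: { [P → + . - -] }  — shift
  I2: { [E → . f], [P → C . E c] }  — shift
  I3: { [X → E . + f] }  — shift
  I4: { [C → . c -], [C → . c P], [P → . + - -], [P → . C E c], [X → P . P] }  — shift
  I5: { [X' → X .] }  — accept
  I6: { [C → . c -], [C → . c P], [C → c . -], [C → c . P], [P → . + - -], [P → . C E c] }  — shift
  I7: { [E → f .] }  — reduce
  I8: { [C → c - .] }  — reduce
  I9: { [C → c P .] }  — reduce
  I10: { [X → P P .] }  — reduce
  I11: { [X → E + . f] }  — shift
  I12: { [X → E + f .] }  — reduce
  I13: { [P → C E . c] }  — shift
  I14: { [P → C E c .] }  — reduce
  I15: { [P → + - . -] }  — shift
  I16: { [P → + - - .] }  — reduce

No state contains more than one complete item.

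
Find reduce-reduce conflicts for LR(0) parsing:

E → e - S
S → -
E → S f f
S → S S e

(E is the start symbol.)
No reduce-reduce conflicts

A reduce-reduce conflict occurs when an LR(0) state has two complete items [A → α .] and [B → β .] — both call for a reduction, and with no lookahead the parser cannot choose between them.

Augment with E' → E and build the canonical LR(0) collection (I0 = CLOSURE({[E' → . E]}), then GOTO on every symbol after a dot until no new states appear). It has 11 states:
  I0: { [E → . S f f], [E → . e - S], [E' → . E], [S → . -], [S → . S S e] }  — shift
  I1: { [S → - .] }  — reduce
  I2: { [E' → E .] }  — accept
  I3: { [E → S . f f], [S → . -], [S → . S S e], [S → S . S e] }  — shift
  I4: { [E → e . - S] }  — shift
  I5: { [E → e - . S], [S → . -], [S → . S S e] }  — shift
  I6: { [E → e - S .], [S → . -], [S → . S S e], [S → S . S e] }  — shift, reduce
  I7: { [S → . -], [S → . S S e], [S → S . S e], [S → S S . e] }  — shift
  I8: { [S → S S e .] }  — reduce
  I9: { [E → S f . f] }  — shift
  I10: { [E → S f f .] }  — reduce

No state contains more than one complete item.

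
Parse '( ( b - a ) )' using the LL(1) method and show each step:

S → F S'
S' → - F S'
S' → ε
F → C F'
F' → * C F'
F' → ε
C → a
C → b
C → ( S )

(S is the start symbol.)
Stack is shown with the top on the left.

Stack                      Input            Action
--------------------------------------------------
S $                        ( ( b - a ) ) $  output S → F S'
F S' $                     ( ( b - a ) ) $  output F → C F'
C F' S' $                  ( ( b - a ) ) $  output C → ( S )
( S ) F' S' $              ( ( b - a ) ) $  match '('
S ) F' S' $                ( b - a ) ) $    output S → F S'
F S' ) F' S' $             ( b - a ) ) $    output F → C F'
C F' S' ) F' S' $          ( b - a ) ) $    output C → ( S )
( S ) F' S' ) F' S' $      ( b - a ) ) $    match '('
S ) F' S' ) F' S' $        b - a ) ) $      output S → F S'
F S' ) F' S' ) F' S' $     b - a ) ) $      output F → C F'
C F' S' ) F' S' ) F' S' $  b - a ) ) $      output C → b
b F' S' ) F' S' ) F' S' $  b - a ) ) $      match 'b'
F' S' ) F' S' ) F' S' $    - a ) ) $        output F' → ε
S' ) F' S' ) F' S' $       - a ) ) $        output S' → - F S'
- F S' ) F' S' ) F' S' $   - a ) ) $        match '-'
F S' ) F' S' ) F' S' $     a ) ) $          output F → C F'
C F' S' ) F' S' ) F' S' $  a ) ) $          output C → a
a F' S' ) F' S' ) F' S' $  a ) ) $          match 'a'
F' S' ) F' S' ) F' S' $    ) ) $            output F' → ε
S' ) F' S' ) F' S' $       ) ) $            output S' → ε
) F' S' ) F' S' $          ) ) $            match ')'
F' S' ) F' S' $            ) $              output F' → ε
S' ) F' S' $               ) $              output S' → ε
) F' S' $                  ) $              match ')'
F' S' $                    $                output F' → ε
S' $                       $                output S' → ε
$                          $                accept

The string is accepted.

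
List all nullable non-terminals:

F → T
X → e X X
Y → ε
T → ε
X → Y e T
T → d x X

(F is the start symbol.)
ε-productions: Y → ε, T → ε
So Y, T are immediately nullable.
F → T: every symbol on the right is nullable, so F is nullable too.
No further non-terminal can be added: every production for the remaining non-terminals contains a terminal or a non-nullable non-terminal.
Nullable = { 'F', 'T', 'Y' }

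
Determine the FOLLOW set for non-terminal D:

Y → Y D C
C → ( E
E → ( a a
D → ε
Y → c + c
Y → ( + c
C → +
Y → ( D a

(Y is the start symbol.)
In Y → Y D C: D is followed by C, add FIRST(C) \ {ε} = { '(', '+' }
In Y → ( D a: D is followed by a, add FIRST(a) \ {ε} = { 'a' }

Taking the union: FOLLOW(D) = { '(', '+', 'a' }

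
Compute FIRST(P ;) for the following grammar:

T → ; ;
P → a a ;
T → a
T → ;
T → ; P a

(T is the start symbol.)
{ 'a' }

FIRST sets of the non-terminals involved (from the grammar, by fixed-point iteration):
  FIRST(P) = { 'a' }

To compute FIRST(P ;), process the symbols left to right:
Symbol P is a non-terminal. Add FIRST(P) \ {ε} = { 'a' }
P is not nullable (ε ∉ FIRST(P)), so stop here.
FIRST(P ;) = { 'a' }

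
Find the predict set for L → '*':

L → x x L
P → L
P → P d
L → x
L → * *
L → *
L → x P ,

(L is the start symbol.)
{ '*' }

PREDICT(L → '*') = (FIRST(RHS) \ {ε}) ∪ (FOLLOW(L) if ε ∈ FIRST(RHS), i.e. RHS ⇒* ε)
FIRST('*') = { '*' }
ε ∉ FIRST('*'), so FOLLOW(L) is not added.
PREDICT(L → '*') = { '*' }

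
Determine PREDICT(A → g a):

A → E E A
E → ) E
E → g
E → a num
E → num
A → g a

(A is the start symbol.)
{ 'g' }

PREDICT(A → g a) = (FIRST(RHS) \ {ε}) ∪ (FOLLOW(A) if ε ∈ FIRST(RHS), i.e. RHS ⇒* ε)
FIRST(g a) = { 'g' }
ε ∉ FIRST(g a), so FOLLOW(A) is not added.
PREDICT(A → g a) = { 'g' }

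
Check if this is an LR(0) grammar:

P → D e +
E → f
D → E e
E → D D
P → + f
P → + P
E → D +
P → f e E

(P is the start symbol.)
A grammar is LR(0) if no state in the canonical LR(0) collection has:
  - both a shift item (dot before a terminal) and a complete item (shift-reduce conflict), or
  - two or more complete items (reduce-reduce conflict; the accept item [P' → P .] counts as a complete item here).

Augment with P' → P and build the canonical LR(0) collection (I0 = CLOSURE({[P' → . P]}), then GOTO on every symbol after a dot until no new states appear). It has 17 states:
  I0: { [D → . E e], [E → . D +], [E → . D D], [E → . f], [P → . + P], [P → . + f], [P → . D e +], [P → . f e E], [P' → . P] }  — shift
  I1: { [D → . E e], [E → . D +], [E → . D D], [E → . f], [P → + . P], [P → + . f], [P → . + P], [P → . + f], [P → . D e +], [P → . f e E] }  — shift
  I2: { [D → . E e], [E → . D +], [E → . D D], [E → . f], [E → D . +], [E → D . D], [P → D . e +] }  — shift
  I3: { [D → E . e] }  — shift
  I4: { [P' → P .] }  — accept
  I5: { [E → f .], [P → f . e E] }  — shift, reduce
  I6: { [D → . E e], [E → . D +], [E → . D D], [E → . f], [P → f e . E] }  — shift
  I7: { [D → . E e], [E → . D +], [E → . D D], [E → . f], [E → D . +], [E → D . D] }  — shift
  I8: { [D → E . e], [P → f e E .] }  — shift, reduce
  I9: { [E → f .] }  — reduce
  I10: { [D → E e .] }  — reduce
  I11: { [E → D + .] }  — reduce
  I12: { [D → . E e], [E → . D +], [E → . D D], [E → . f], [E → D . +], [E → D . D], [E → D D .] }  — shift, reduce
  I13: { [P → D e . +] }  — shift
  I14: { [P → D e + .] }  — reduce
  I15: { [P → + P .] }  — reduce
  I16: { [E → f .], [P → + f .], [P → f . e E] }  — shift, 2 reduces

Conflict in state I5:
  Shift-reduce conflict between [E → f .] and [P → f . e E]
So the grammar is NOT LR(0).

Answer: No. Shift-reduce conflict between [E → f .] and [P → f . e E]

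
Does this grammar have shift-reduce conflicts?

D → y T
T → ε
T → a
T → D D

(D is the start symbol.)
A shift-reduce conflict occurs when an LR(0) state has both:
  - a complete (reduce) item [A → α .] (dot at the end), and
  - a shift item [B → β . c γ] (dot before a terminal).

Augment with D' → D and build the canonical LR(0) collection (I0 = CLOSURE({[D' → . D]}), then GOTO on every symbol after a dot until no new states appear). It has 7 states:
  I0: { [D → . y T], [D' → . D] }  — shift
  I1: { [D' → D .] }  — accept
  I2: { [D → . y T], [D → y . T], [T → . D D], [T → . a], [T → .] }  — shift, reduce
  I3: { [D → . y T], [T → D . D] }  — shift
  I4: { [D → y T .] }  — reduce
  I5: { [T → a .] }  — reduce
  I6: { [T → D D .] }  — reduce

I2 contains reduce item [T → .] and shift items [D → . y T], [T → . a] — shift-reduce conflict.

Answer: Yes — I2: [T → .] vs [D → . y T]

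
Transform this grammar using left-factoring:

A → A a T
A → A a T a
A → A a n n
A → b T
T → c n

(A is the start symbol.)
Left-factoring transforms A → αβ₁ | αβ₂ into A → αA' and A' → β₁ | β₂
(α is the longest common prefix among the alternatives). Repeat until
no nonterminal has two alternatives with a common prefix.

Round 1: A has alternatives sharing prefix 'A a'. Introduce A': A → A a A'
  Add: A' → T
  Add: A' → T a
  Add: A' → n n

Round 2: A' has alternatives sharing prefix 'T'. Introduce A'': A' → T A''
  Add: A'' → ε
  Add: A'' → a

No remaining common prefixes — done.

Resulting grammar:
A → A a A'
A' → T A''
A'' → ε
A'' → a
A' → n n
A → b T
T → c n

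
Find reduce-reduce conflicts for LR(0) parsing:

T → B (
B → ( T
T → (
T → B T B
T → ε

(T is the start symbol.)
Yes — I1: [T → .] vs [T → ( .]; I4: [T → .] vs [T → ( .]

Augment with T' → T and build the canonical LR(0) collection (I0 = CLOSURE({[T' → . T]}), then GOTO on every symbol after a dot until no new states appear). It has 9 states:
  I0: { [B → . ( T], [T → . (], [T → . B (], [T → . B T B], [T → .], [T' → . T] }  — shift, reduce
  I1: { [B → ( . T], [B → . ( T], [T → ( .], [T → . (], [T → . B (], [T → . B T B], [T → .] }  — shift, 2 reduces
  I2: { [B → . ( T], [T → . (], [T → . B (], [T → . B T B], [T → .], [T → B . (], [T → B . T B] }  — shift, reduce
  I3: { [T' → T .] }  — accept
  I4: { [B → ( . T], [B → . ( T], [T → ( .], [T → . (], [T → . B (], [T → . B T B], [T → .], [T → B ( .] }  — shift, 3 reduces
  I5: { [B → . ( T], [T → B T . B] }  — shift
  I6: { [B → ( . T], [B → . ( T], [T → . (], [T → . B (], [T → . B T B], [T → .] }  — shift, reduce
  I7: { [T → B T B .] }  — reduce
  I8: { [B → ( T .] }  — reduce

I1 contains complete items [T → .], [T → ( .] — reduce-reduce conflict.
I4 contains complete items [T → .], [T → ( .], [T → B ( .] — reduce-reduce conflict.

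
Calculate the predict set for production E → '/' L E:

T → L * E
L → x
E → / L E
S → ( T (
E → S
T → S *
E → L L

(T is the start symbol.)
PREDICT(E → '/' L E) = (FIRST(RHS) \ {ε}) ∪ (FOLLOW(E) if ε ∈ FIRST(RHS), i.e. RHS ⇒* ε)
FIRST('/' L E) = { '/' }
ε ∉ FIRST('/' L E), so FOLLOW(E) is not added.
PREDICT(E → '/' L E) = { '/' }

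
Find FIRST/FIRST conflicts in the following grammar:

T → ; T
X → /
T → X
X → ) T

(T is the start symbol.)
FIRST sets of the non-terminals at (or reachable through a nullable prefix from) the front of some alternative:
  FIRST(X) = { ')', '/' }

Productions for T:
  T → ; T: FIRST = { ';' }
  T → X: FIRST = { ')', '/' }
Productions for X:
  X → /: FIRST = { '/' }
  X → ) T: FIRST = { ')' }

All alternatives of each non-terminal have pairwise disjoint FIRST sets.

Answer: No FIRST/FIRST conflicts.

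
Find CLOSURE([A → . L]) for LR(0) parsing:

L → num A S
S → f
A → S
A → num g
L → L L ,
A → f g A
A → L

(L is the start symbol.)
{ [A → . L], [L → . L L ,], [L → . num A S] }

To compute CLOSURE, for each item [A → α.Bβ] where B is a non-terminal, add [B → .γ] for all productions B → γ; repeat for the newly added items until nothing changes.

Start with: [A → . L]
  [A → . L] has the dot before L: add [L → . num A S], [L → . L L ,]
No further items can be added.

CLOSURE = { [A → . L], [L → . L L ,], [L → . num A S] }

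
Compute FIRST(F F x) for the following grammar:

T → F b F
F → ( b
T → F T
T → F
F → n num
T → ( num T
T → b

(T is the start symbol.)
{ '(', 'n' }

FIRST sets of the non-terminals involved (from the grammar, by fixed-point iteration):
  FIRST(F) = { '(', 'n' }

To compute FIRST(F F x), process the symbols left to right:
Symbol F is a non-terminal. Add FIRST(F) \ {ε} = { '(', 'n' }
F is not nullable (ε ∉ FIRST(F)), so stop here.
FIRST(F F x) = { '(', 'n' }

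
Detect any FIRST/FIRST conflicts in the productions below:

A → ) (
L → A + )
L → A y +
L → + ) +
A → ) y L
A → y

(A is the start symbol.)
FIRST sets of the non-terminals at (or reachable through a nullable prefix from) the front of some alternative:
  FIRST(A) = { ')', 'y' }

Productions for A:
  A → ) (: FIRST = { ')' }
  A → ) y L: FIRST = { ')' }
  A → y: FIRST = { 'y' }
Productions for L:
  L → A + ): FIRST = { ')', 'y' }
  L → A y +: FIRST = { ')', 'y' }
  L → + ) +: FIRST = { '+' }

Conflict for A: A → ) ( and A → ) y L
  Overlap: { ')' }
Conflict for L: L → A + ) and L → A y +
  Overlap: { ')', 'y' }

Answer: Yes. A → ')' '(' / A → ')' y L on { ')' }; L → A '+' ')' / L → A y '+' on { ')', 'y' }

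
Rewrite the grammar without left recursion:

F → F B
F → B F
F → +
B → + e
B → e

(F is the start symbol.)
F → B F F'
F → + F'
F' → B F'
F' → ε
B → + e
B → e

F is directly left-recursive. The standard transformation for
  A → A α₁ | ... | A α_m | β₁ | ... | β_n
is
  A  → β₁ A' | ... | β_n A'
  A' → α₁ A' | ... | α_m A' | ε

F → B F becomes F → B F F'
F → + becomes F → + F'
F → F B becomes F' → B F'
Add F' → ε

Productions for other non-terminals are unchanged:
  B → + e
  B → e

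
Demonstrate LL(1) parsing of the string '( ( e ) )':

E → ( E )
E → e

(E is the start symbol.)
LL(1) parsing maintains a stack (initially the start symbol over $) and the input. At each step: if the stack top is a terminal, match it against the current input token; if it is a non-terminal N, replace it with the RHS of M[N, lookahead] (the unique production whose predict set contains the lookahead).

Stack is shown with the top on the left.

Stack      Input        Action
------------------------------
E $        ( ( e ) ) $  output E → ( E )
( E ) $    ( ( e ) ) $  match '('
E ) $      ( e ) ) $    output E → ( E )
( E ) ) $  ( e ) ) $    match '('
E ) ) $    e ) ) $      output E → e
e ) ) $    e ) ) $      match 'e'
) ) $      ) ) $        match ')'
) $        ) $          match ')'
$          $            accept

The string is accepted.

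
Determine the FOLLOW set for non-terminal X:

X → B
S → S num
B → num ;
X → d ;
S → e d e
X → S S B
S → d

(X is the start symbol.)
X is the start symbol, so $ ∈ FOLLOW(X).
X does not occur on any right-hand side.

Taking the union: FOLLOW(X) = { $ }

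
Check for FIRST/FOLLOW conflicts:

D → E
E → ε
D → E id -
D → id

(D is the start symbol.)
No FIRST/FOLLOW conflicts.

Nullable non-terminals: D, E.
FIRST sets used below: FIRST(E) = { ε }

D: nullable alternative(s) D → E; FOLLOW(D) = { $ }
  D → E: FIRST \ {ε} = { } — this is the only nullable alternative, skip
  D → E id -: FIRST \ {ε} = { 'id' } — disjoint from FOLLOW(D)
  D → id: FIRST \ {ε} = { 'id' } — disjoint from FOLLOW(D)
E has a nullable alternative but only one production, so nothing to check.

No FIRST/FOLLOW conflicts found.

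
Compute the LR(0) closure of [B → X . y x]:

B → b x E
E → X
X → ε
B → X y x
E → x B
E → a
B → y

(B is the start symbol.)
To compute CLOSURE, for each item [A → α.Bβ] where B is a non-terminal, add [B → .γ] for all productions B → γ; repeat for the newly added items until nothing changes.

Start with: [B → X . y x]
The dot precedes the terminal y, so nothing is added.

CLOSURE = { [B → X . y x] }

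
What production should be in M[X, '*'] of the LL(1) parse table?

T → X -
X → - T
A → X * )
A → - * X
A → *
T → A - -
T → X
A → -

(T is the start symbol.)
Empty (error entry)

To find M[X, '*'], we find productions for X where '*' is in the predict set (PREDICT(N → α) = (FIRST(α) \ {ε}) ∪ (FOLLOW(N) if α ⇒* ε)).

X → - T: PREDICT = { '-' }

M[X, '*'] is empty (no production applies)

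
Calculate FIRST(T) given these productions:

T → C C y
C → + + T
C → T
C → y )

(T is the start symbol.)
{ '+', 'y' }

To compute FIRST(T), examine every production with T on the left-hand side, reading each right-hand side left to right until a non-nullable symbol is reached.

FIRST sets of the other non-terminals involved (by the same procedure, iterated to a fixed point):
  FIRST(C) = { '+', 'y' }

From T → C C y:
  - C is a non-terminal: add FIRST(C) \ {ε} = { '+', 'y' }
    C is not nullable, so stop

Collecting: FIRST(T) = { '+', 'y' }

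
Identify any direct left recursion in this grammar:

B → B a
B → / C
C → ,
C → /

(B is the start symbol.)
B → B a: LEFT RECURSIVE (starts with B)
B → / C: starts with '/'
C → ,: starts with ','
C → /: starts with '/'

The grammar has direct left recursion on: B.

Answer: Yes, B is left-recursive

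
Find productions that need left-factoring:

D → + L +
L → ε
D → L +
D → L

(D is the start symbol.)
Left-factoring is needed when two productions for the same non-terminal
share a common prefix on the right-hand side.

Productions for D:
  D → + L +
  D → L +
  D → L

Found common prefix 'L' in productions for D

Answer: Yes, D has productions with common prefix 'L'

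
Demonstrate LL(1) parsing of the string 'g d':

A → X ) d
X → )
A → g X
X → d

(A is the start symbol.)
LL(1) parsing maintains a stack (initially the start symbol over $) and the input. At each step: if the stack top is a terminal, match it against the current input token; if it is a non-terminal N, replace it with the RHS of M[N, lookahead] (the unique production whose predict set contains the lookahead).

Stack is shown with the top on the left.

Stack  Input  Action
--------------------
A $    g d $  output A → g X
g X $  g d $  match 'g'
X $    d $    output X → d
d $    d $    match 'd'
$      $      accept

The string is accepted.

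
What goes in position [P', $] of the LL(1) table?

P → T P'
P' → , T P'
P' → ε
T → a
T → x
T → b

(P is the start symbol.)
To find M[P', $], we find productions for P' where $ is in the predict set (PREDICT(N → α) = (FIRST(α) \ {ε}) ∪ (FOLLOW(N) if α ⇒* ε)).

Relevant sets:
  FOLLOW(P') = { $ }

P' → , T P': PREDICT = { ',' }
P' → ε: PREDICT = { $ }
  $ is in predict set, so this production goes in M[P', $]

M[P', $] = P' → ε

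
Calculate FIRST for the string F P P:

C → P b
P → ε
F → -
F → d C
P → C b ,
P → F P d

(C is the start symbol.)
FIRST sets of the non-terminals involved (from the grammar, by fixed-point iteration):
  FIRST(F) = { '-', 'd' }

To compute FIRST(F P P), process the symbols left to right:
Symbol F is a non-terminal. Add FIRST(F) \ {ε} = { '-', 'd' }
F is not nullable (ε ∉ FIRST(F)), so stop here.
FIRST(F P P) = { '-', 'd' }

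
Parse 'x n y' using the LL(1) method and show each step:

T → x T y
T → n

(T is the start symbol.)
Stack is shown with the top on the left.

Stack    Input    Action
------------------------
T $      x n y $  output T → x T y
x T y $  x n y $  match 'x'
T y $    n y $    output T → n
n y $    n y $    match 'n'
y $      y $      match 'y'
$        $        accept

The string is accepted.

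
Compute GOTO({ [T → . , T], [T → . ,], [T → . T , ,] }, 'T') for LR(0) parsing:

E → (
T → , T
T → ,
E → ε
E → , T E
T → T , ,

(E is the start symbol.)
GOTO(I, 'T') = CLOSURE({ [A → αX.β] : [A → α.Xβ] ∈ I, X = 'T' })

Items with dot before 'T', with the dot advanced:
  [T → . T , ,] → [T → T . , ,]
Closure adds nothing (no advanced item has the dot before a non-terminal).

GOTO = { [T → T . , ,] }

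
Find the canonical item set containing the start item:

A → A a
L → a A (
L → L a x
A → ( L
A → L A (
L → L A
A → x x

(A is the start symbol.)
First, augment the grammar with A' → A
I₀ = CLOSURE({ [A' → . A] }):
  [A' → . A] has the dot before A: add [A → . A a], [A → . ( L], [A → . L A (], [A → . x x]
  [A → . L A (] has the dot before L: add [L → . a A (], [L → . L a x], [L → . L A]
No further items can be added.

I₀ = { [A → . ( L], [A → . A a], [A → . L A (], [A → . x x], [A' → . A], [L → . L A], [L → . L a x], [L → . a A (] }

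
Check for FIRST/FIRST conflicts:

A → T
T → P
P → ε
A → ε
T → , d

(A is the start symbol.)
FIRST sets of the non-terminals at (or reachable through a nullable prefix from) the front of some alternative:
  FIRST(T) = { ',', ε }
  FIRST(P) = { ε }

Productions for A:
  A → T: FIRST = { ',', ε }
  A → ε: FIRST = { ε }
Productions for T:
  T → P: FIRST = { ε }
  T → , d: FIRST = { ',' }
P has only one production, so no FIRST/FIRST conflict is possible there.

Conflict for A: A → T and A → ε
  Overlap: { ε }

Answer: Yes. A → T / A → ε on { ε }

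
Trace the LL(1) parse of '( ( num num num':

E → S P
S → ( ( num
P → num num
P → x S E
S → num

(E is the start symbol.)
Stack is shown with the top on the left.

Stack        Input              Action
--------------------------------------
E $          ( ( num num num $  output E → S P
S P $        ( ( num num num $  output S → ( ( num
( ( num P $  ( ( num num num $  match '('
( num P $    ( num num num $    match '('
num P $      num num num $      match 'num'
P $          num num $          output P → num num
num num $    num num $          match 'num'
num $        num $              match 'num'
$            $                  accept

The string is accepted.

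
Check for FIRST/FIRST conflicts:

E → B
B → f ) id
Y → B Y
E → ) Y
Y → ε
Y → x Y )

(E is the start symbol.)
No FIRST/FIRST conflicts.

A FIRST/FIRST conflict occurs when two productions N → α and N → β for the same non-terminal have FIRST(α) ∩ FIRST(β) ≠ ∅ (with ε ∈ FIRST of a nullable right-hand side, so two nullable alternatives also conflict).

FIRST sets of the non-terminals at (or reachable through a nullable prefix from) the front of some alternative:
  FIRST(B) = { 'f' }

Productions for E:
  E → B: FIRST = { 'f' }
  E → ) Y: FIRST = { ')' }
Productions for Y:
  Y → B Y: FIRST = { 'f' }
  Y → ε: FIRST = { ε }
  Y → x Y ): FIRST = { 'x' }
B has only one production, so no FIRST/FIRST conflict is possible there.

All alternatives of each non-terminal have pairwise disjoint FIRST sets.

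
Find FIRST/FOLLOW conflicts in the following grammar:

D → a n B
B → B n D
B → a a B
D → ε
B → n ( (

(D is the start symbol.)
No FIRST/FOLLOW conflicts.

A FIRST/FOLLOW conflict occurs when a non-terminal N has a nullable alternative N → β (β ⇒* ε) and another alternative N → α with FIRST(α) ∩ FOLLOW(N) ≠ ∅: on such a lookahead the parser cannot decide between expanding α and letting N vanish via β.

Nullable non-terminals: D.

D: nullable alternative(s) D → ε; FOLLOW(D) = { $, 'n' }
  D → a n B: FIRST \ {ε} = { 'a' } — disjoint from FOLLOW(D)
  D → ε: FIRST \ {ε} = { } — this is the only nullable alternative, skip

B has no nullable alternative, so no FIRST/FOLLOW check is needed there.

No FIRST/FOLLOW conflicts found.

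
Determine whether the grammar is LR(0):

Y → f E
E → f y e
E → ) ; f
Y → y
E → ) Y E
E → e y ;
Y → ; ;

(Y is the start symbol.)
A grammar is LR(0) if no state in the canonical LR(0) collection has:
  - both a shift item (dot before a terminal) and a complete item (shift-reduce conflict), or
  - two or more complete items (reduce-reduce conflict; the accept item [Y' → Y .] counts as a complete item here).

Augment with Y' → Y and build the canonical LR(0) collection (I0 = CLOSURE({[Y' → . Y]}), then GOTO on every symbol after a dot until no new states appear). It has 18 states:
  I0: { [Y → . ; ;], [Y → . f E], [Y → . y], [Y' → . Y] }  — shift
  I1: { [Y → ; . ;] }  — shift
  I2: { [Y' → Y .] }  — accept
  I3: { [E → . ) ; f], [E → . ) Y E], [E → . e y ;], [E → . f y e], [Y → f . E] }  — shift
  I4: { [Y → y .] }  — reduce
  I5: { [E → ) . ; f], [E → ) . Y E], [Y → . ; ;], [Y → . f E], [Y → . y] }  — shift
  I6: { [Y → f E .] }  — reduce
  I7: { [E → e . y ;] }  — shift
  I8: { [E → f . y e] }  — shift
  I9: { [E → f y . e] }  — shift
  I10: { [E → f y e .] }  — reduce
  I11: { [E → e y . ;] }  — shift
  I12: { [E → e y ; .] }  — reduce
  I13: { [E → ) ; . f], [Y → ; . ;] }  — shift
  I14: { [E → ) Y . E], [E → . ) ; f], [E → . ) Y E], [E → . e y ;], [E → . f y e] }  — shift
  I15: { [E → ) Y E .] }  — reduce
  I16: { [Y → ; ; .] }  — reduce
  I17: { [E → ) ; f .] }  — reduce

Every state is either a pure shift/goto state or contains exactly one complete item and nothing to shift — no conflicts. The grammar is LR(0).

Answer: Yes, the grammar is LR(0)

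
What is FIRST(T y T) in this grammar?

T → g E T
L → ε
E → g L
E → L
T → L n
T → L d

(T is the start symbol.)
{ 'd', 'g', 'n' }

FIRST sets of the non-terminals involved (from the grammar, by fixed-point iteration):
  FIRST(T) = { 'd', 'g', 'n' }

To compute FIRST(T y T), process the symbols left to right:
Symbol T is a non-terminal. Add FIRST(T) \ {ε} = { 'd', 'g', 'n' }
T is not nullable (ε ∉ FIRST(T)), so stop here.
FIRST(T y T) = { 'd', 'g', 'n' }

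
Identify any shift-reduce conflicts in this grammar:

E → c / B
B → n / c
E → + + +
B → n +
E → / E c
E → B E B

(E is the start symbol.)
No shift-reduce conflicts

A shift-reduce conflict occurs when an LR(0) state has both:
  - a complete (reduce) item [A → α .] (dot at the end), and
  - a shift item [B → β . c γ] (dot before a terminal).

Augment with E' → E and build the canonical LR(0) collection (I0 = CLOSURE({[E' → . E]}), then GOTO on every symbol after a dot until no new states appear). It has 18 states:
  I0: { [B → . n +], [B → . n / c], [E → . + + +], [E → . / E c], [E → . B E B], [E → . c / B], [E' → . E] }  — shift
  I1: { [E → + . + +] }  — shift
  I2: { [B → . n +], [B → . n / c], [E → . + + +], [E → . / E c], [E → . B E B], [E → . c / B], [E → / . E c] }  — shift
  I3: { [B → . n +], [B → . n / c], [E → . + + +], [E → . / E c], [E → . B E B], [E → . c / B], [E → B . E B] }  — shift
  I4: { [E' → E .] }  — accept
  I5: { [E → c . / B] }  — shift
  I6: { [B → n . +], [B → n . / c] }  — shift
  I7: { [B → n + .] }  — reduce
  I8: { [B → n / . c] }  — shift
  I9: { [B → n / c .] }  — reduce
  I10: { [B → . n +], [B → . n / c], [E → c / . B] }  — shift
  I11: { [E → c / B .] }  — reduce
  I12: { [B → . n +], [B → . n / c], [E → B E . B] }  — shift
  I13: { [E → B E B .] }  — reduce
  I14: { [E → / E . c] }  — shift
  I15: { [E → / E c .] }  — reduce
  I16: { [E → + + . +] }  — shift
  I17: { [E → + + + .] }  — reduce

No state contains both a complete item and a shift item.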